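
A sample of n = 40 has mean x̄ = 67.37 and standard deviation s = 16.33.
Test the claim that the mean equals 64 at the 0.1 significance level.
One-sample t-test:
H₀: μ = 64
H₁: μ ≠ 64
df = n - 1 = 39
t = (x̄ - μ₀) / (s/√n) = (67.37 - 64) / (16.33/√40) = 1.305
p-value = 0.1995

Since p-value > α = 0.1, we fail to reject H₀.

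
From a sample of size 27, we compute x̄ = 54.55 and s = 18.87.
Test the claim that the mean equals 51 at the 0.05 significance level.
One-sample t-test:
H₀: μ = 51
H₁: μ ≠ 51
df = n - 1 = 26
t = (x̄ - μ₀) / (s/√n) = (54.55 - 51) / (18.87/√27) = 0.978
p-value = 0.3373

Since p-value > α = 0.05, we fail to reject H₀.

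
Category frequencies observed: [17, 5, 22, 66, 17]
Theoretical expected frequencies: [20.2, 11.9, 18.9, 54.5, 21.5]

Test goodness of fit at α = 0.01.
Chi-square goodness of fit test:
H₀: observed counts match expected distribution
H₁: observed counts differ from expected distribution
df = k - 1 = 4
χ² = Σ(O - E)²/E
   = (17 - 20.2)²/20.2 + (5 - 11.9)²/11.9 + (22 - 18.9)²/18.9 + (66 - 54.5)²/54.5 + (17 - 21.5)²/21.5
   = 0.507 + 4.001 + 0.508 + 2.427 + 0.942
   = 8.38
p-value = 0.0785

Since p-value > α = 0.01, we fail to reject H₀.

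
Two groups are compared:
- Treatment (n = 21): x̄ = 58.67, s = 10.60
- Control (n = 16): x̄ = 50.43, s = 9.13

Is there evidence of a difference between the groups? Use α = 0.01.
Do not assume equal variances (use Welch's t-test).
Welch's two-sample t-test:
H₀: μ₁ = μ₂
H₁: μ₁ ≠ μ₂
s₁²/n₁ = 10.60²/21 = 5.3505,  s₂²/n₂ = 9.13²/16 = 5.2098
SE = √(s₁²/n₁ + s₂²/n₂) = √(5.3505 + 5.2098) = 3.2497
df (Welch-Satterthwaite) = (s₁²/n₁ + s₂²/n₂)² / [(s₁²/n₁)²/(n₁-1) + (s₂²/n₂)²/(n₂-1)] ≈ 34.41
t = (x̄₁ - x̄₂) / SE = (58.67 - 50.43) / 3.2497 = 8.24 / 3.2497 = 2.536
p-value = 0.0159

Since p-value > α = 0.01, we fail to reject H₀.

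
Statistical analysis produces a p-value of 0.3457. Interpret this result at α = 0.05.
Since p = 0.3457 > α = 0.05, fail to reject H₀.
There is insufficient evidence to reject the null hypothesis; the result is not statistically significant at the 0.05 level.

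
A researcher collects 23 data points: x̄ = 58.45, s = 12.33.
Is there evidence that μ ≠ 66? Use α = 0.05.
One-sample t-test:
H₀: μ = 66
H₁: μ ≠ 66
df = n - 1 = 22
t = (x̄ - μ₀) / (s/√n) = (58.45 - 66) / (12.33/√23) = -2.937
p-value = 0.0076

Since p-value < α = 0.05, we reject H₀.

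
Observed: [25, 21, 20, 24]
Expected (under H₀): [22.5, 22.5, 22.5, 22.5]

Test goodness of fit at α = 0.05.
Chi-square goodness of fit test:
H₀: observed counts match expected distribution
H₁: observed counts differ from expected distribution
df = k - 1 = 3
χ² = Σ(O - E)²/E
   = (25 - 22.5)²/22.5 + (21 - 22.5)²/22.5 + (20 - 22.5)²/22.5 + (24 - 22.5)²/22.5
   = 0.278 + 0.100 + 0.278 + 0.100
   = 0.76
p-value = 0.8601

Since p-value > α = 0.05, we fail to reject H₀.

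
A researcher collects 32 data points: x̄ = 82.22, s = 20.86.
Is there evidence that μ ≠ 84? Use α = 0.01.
One-sample t-test:
H₀: μ = 84
H₁: μ ≠ 84
df = n - 1 = 31
t = (x̄ - μ₀) / (s/√n) = (82.22 - 84) / (20.86/√32) = -0.483
p-value = 0.6327

Since p-value > α = 0.01, we fail to reject H₀.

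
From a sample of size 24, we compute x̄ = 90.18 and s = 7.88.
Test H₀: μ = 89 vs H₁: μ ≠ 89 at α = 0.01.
One-sample t-test:
H₀: μ = 89
H₁: μ ≠ 89
df = n - 1 = 23
t = (x̄ - μ₀) / (s/√n) = (90.18 - 89) / (7.88/√24) = 0.734
p-value = 0.4706

Since p-value > α = 0.01, we fail to reject H₀.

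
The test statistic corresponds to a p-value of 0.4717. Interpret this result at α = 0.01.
Since p = 0.4717 > α = 0.01, fail to reject H₀.
There is insufficient evidence to reject the null hypothesis; the result is not statistically significant at the 0.01 level.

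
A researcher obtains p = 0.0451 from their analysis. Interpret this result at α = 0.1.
Since p = 0.0451 < α = 0.1, reject H₀.
There is sufficient evidence to reject the null hypothesis; the result is statistically significant at the 0.1 level.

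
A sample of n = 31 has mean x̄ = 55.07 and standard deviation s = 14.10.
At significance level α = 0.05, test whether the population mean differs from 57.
One-sample t-test:
H₀: μ = 57
H₁: μ ≠ 57
df = n - 1 = 30
t = (x̄ - μ₀) / (s/√n) = (55.07 - 57) / (14.10/√31) = -0.762
p-value = 0.4519

Since p-value > α = 0.05, we fail to reject H₀.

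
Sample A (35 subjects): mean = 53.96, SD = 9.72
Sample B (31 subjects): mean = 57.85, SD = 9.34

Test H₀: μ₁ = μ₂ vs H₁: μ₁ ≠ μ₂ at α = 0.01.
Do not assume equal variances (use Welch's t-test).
Welch's two-sample t-test:
H₀: μ₁ = μ₂
H₁: μ₁ ≠ μ₂
s₁²/n₁ = 9.72²/35 = 2.6994,  s₂²/n₂ = 9.34²/31 = 2.8141
SE = √(s₁²/n₁ + s₂²/n₂) = √(2.6994 + 2.8141) = 2.3481
df (Welch-Satterthwaite) = (s₁²/n₁ + s₂²/n₂)² / [(s₁²/n₁)²/(n₁-1) + (s₂²/n₂)²/(n₂-1)] ≈ 63.56
t = (x̄₁ - x̄₂) / SE = (53.96 - 57.85) / 2.3481 = -3.89 / 2.3481 = -1.657
p-value = 0.1025

Since p-value > α = 0.01, we fail to reject H₀.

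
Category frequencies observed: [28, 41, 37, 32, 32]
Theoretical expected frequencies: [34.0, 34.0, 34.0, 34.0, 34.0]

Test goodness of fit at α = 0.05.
Chi-square goodness of fit test:
H₀: observed counts match expected distribution
H₁: observed counts differ from expected distribution
df = k - 1 = 4
χ² = Σ(O - E)²/E
   = (28 - 34.0)²/34.0 + (41 - 34.0)²/34.0 + (37 - 34.0)²/34.0 + (32 - 34.0)²/34.0 + (32 - 34.0)²/34.0
   = 1.059 + 1.441 + 0.265 + 0.118 + 0.118
   = 3.00
p-value = 0.5578

Since p-value > α = 0.05, we fail to reject H₀.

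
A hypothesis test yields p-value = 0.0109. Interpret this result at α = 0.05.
Since p = 0.0109 < α = 0.05, reject H₀.
There is sufficient evidence to reject the null hypothesis; the result is statistically significant at the 0.05 level.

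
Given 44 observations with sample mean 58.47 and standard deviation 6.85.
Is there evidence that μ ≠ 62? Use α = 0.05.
One-sample t-test:
H₀: μ = 62
H₁: μ ≠ 62
df = n - 1 = 43
t = (x̄ - μ₀) / (s/√n) = (58.47 - 62) / (6.85/√44) = -3.418
p-value = 0.0014

Since p-value < α = 0.05, we reject H₀.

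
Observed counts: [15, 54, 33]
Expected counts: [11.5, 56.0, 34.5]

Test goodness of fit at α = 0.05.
Chi-square goodness of fit test:
H₀: observed counts match expected distribution
H₁: observed counts differ from expected distribution
df = k - 1 = 2
χ² = Σ(O - E)²/E
   = (15 - 11.5)²/11.5 + (54 - 56.0)²/56.0 + (33 - 34.5)²/34.5
   = 1.065 + 0.071 + 0.065
   = 1.20
p-value = 0.5483

Since p-value > α = 0.05, we fail to reject H₀.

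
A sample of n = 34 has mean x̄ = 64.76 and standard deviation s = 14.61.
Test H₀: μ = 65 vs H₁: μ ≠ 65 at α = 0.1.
One-sample t-test:
H₀: μ = 65
H₁: μ ≠ 65
df = n - 1 = 33
t = (x̄ - μ₀) / (s/√n) = (64.76 - 65) / (14.61/√34) = -0.096
p-value = 0.9243

Since p-value > α = 0.1, we fail to reject H₀.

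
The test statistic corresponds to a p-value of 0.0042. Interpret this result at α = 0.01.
Since p = 0.0042 < α = 0.01, reject H₀.
There is sufficient evidence to reject the null hypothesis; the result is statistically significant at the 0.01 level.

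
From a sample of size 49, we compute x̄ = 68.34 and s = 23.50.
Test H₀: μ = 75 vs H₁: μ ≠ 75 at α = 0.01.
One-sample t-test:
H₀: μ = 75
H₁: μ ≠ 75
df = n - 1 = 48
t = (x̄ - μ₀) / (s/√n) = (68.34 - 75) / (23.50/√49) = -1.984
p-value = 0.0530

Since p-value > α = 0.01, we fail to reject H₀.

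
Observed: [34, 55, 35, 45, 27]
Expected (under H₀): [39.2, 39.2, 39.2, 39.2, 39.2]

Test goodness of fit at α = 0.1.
Chi-square goodness of fit test:
H₀: observed counts match expected distribution
H₁: observed counts differ from expected distribution
df = k - 1 = 4
χ² = Σ(O - E)²/E
   = (34 - 39.2)²/39.2 + (55 - 39.2)²/39.2 + (35 - 39.2)²/39.2 + (45 - 39.2)²/39.2 + (27 - 39.2)²/39.2
   = 0.690 + 6.368 + 0.450 + 0.858 + 3.797
   = 12.16
p-value = 0.0162

Since p-value < α = 0.1, we reject H₀.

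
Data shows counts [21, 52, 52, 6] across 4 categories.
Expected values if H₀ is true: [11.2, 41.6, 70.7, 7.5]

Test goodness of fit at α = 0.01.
Chi-square goodness of fit test:
H₀: observed counts match expected distribution
H₁: observed counts differ from expected distribution
df = k - 1 = 3
χ² = Σ(O - E)²/E
   = (21 - 11.2)²/11.2 + (52 - 41.6)²/41.6 + (52 - 70.7)²/70.7 + (6 - 7.5)²/7.5
   = 8.575 + 2.600 + 4.946 + 0.300
   = 16.42
p-value = 0.0009

Since p-value < α = 0.01, we reject H₀.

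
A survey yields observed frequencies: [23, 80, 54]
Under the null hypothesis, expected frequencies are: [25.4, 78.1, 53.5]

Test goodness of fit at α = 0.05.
Chi-square goodness of fit test:
H₀: observed counts match expected distribution
H₁: observed counts differ from expected distribution
df = k - 1 = 2
χ² = Σ(O - E)²/E
   = (23 - 25.4)²/25.4 + (80 - 78.1)²/78.1 + (54 - 53.5)²/53.5
   = 0.227 + 0.046 + 0.005
   = 0.28
p-value = 0.8704

Since p-value > α = 0.05, we fail to reject H₀.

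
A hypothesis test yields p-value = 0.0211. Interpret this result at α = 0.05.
Since p = 0.0211 < α = 0.05, reject H₀.
There is sufficient evidence to reject the null hypothesis; the result is statistically significant at the 0.05 level.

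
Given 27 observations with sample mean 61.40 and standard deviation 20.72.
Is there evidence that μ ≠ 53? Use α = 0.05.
One-sample t-test:
H₀: μ = 53
H₁: μ ≠ 53
df = n - 1 = 26
t = (x̄ - μ₀) / (s/√n) = (61.40 - 53) / (20.72/√27) = 2.107
p-value = 0.0450

Since p-value < α = 0.05, we reject H₀.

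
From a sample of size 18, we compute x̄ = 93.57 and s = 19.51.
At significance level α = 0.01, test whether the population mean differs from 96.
One-sample t-test:
H₀: μ = 96
H₁: μ ≠ 96
df = n - 1 = 17
t = (x̄ - μ₀) / (s/√n) = (93.57 - 96) / (19.51/√18) = -0.528
p-value = 0.6040

Since p-value > α = 0.01, we fail to reject H₀.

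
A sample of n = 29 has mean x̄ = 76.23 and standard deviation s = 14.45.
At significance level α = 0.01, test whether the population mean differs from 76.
One-sample t-test:
H₀: μ = 76
H₁: μ ≠ 76
df = n - 1 = 28
t = (x̄ - μ₀) / (s/√n) = (76.23 - 76) / (14.45/√29) = 0.086
p-value = 0.9323

Since p-value > α = 0.01, we fail to reject H₀.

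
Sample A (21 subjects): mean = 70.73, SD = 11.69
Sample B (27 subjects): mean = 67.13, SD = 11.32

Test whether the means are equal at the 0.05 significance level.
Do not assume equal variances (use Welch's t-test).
Welch's two-sample t-test:
H₀: μ₁ = μ₂
H₁: μ₁ ≠ μ₂
s₁²/n₁ = 11.69²/21 = 6.5074,  s₂²/n₂ = 11.32²/27 = 4.7460
SE = √(s₁²/n₁ + s₂²/n₂) = √(6.5074 + 4.7460) = 3.3546
df (Welch-Satterthwaite) = (s₁²/n₁ + s₂²/n₂)² / [(s₁²/n₁)²/(n₁-1) + (s₂²/n₂)²/(n₂-1)] ≈ 42.44
t = (x̄₁ - x̄₂) / SE = (70.73 - 67.13) / 3.3546 = 3.60 / 3.3546 = 1.073
p-value = 0.2893

Since p-value > α = 0.05, we fail to reject H₀.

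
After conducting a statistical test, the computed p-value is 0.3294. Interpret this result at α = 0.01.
Since p = 0.3294 > α = 0.01, fail to reject H₀.
There is insufficient evidence to reject the null hypothesis; the result is not statistically significant at the 0.01 level.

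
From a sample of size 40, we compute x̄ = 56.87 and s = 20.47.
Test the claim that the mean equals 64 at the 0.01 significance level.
One-sample t-test:
H₀: μ = 64
H₁: μ ≠ 64
df = n - 1 = 39
t = (x̄ - μ₀) / (s/√n) = (56.87 - 64) / (20.47/√40) = -2.203
p-value = 0.0336

Since p-value > α = 0.01, we fail to reject H₀.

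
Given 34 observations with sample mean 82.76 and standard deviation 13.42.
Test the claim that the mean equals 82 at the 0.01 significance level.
One-sample t-test:
H₀: μ = 82
H₁: μ ≠ 82
df = n - 1 = 33
t = (x̄ - μ₀) / (s/√n) = (82.76 - 82) / (13.42/√34) = 0.330
p-value = 0.7433

Since p-value > α = 0.01, we fail to reject H₀.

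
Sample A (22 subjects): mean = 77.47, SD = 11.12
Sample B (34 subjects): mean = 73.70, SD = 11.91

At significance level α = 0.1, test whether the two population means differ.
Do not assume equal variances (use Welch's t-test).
Welch's two-sample t-test:
H₀: μ₁ = μ₂
H₁: μ₁ ≠ μ₂
s₁²/n₁ = 11.12²/22 = 5.6207,  s₂²/n₂ = 11.91²/34 = 4.1720
SE = √(s₁²/n₁ + s₂²/n₂) = √(5.6207 + 4.1720) = 3.1293
df (Welch-Satterthwaite) = (s₁²/n₁ + s₂²/n₂)² / [(s₁²/n₁)²/(n₁-1) + (s₂²/n₂)²/(n₂-1)] ≈ 47.20
t = (x̄₁ - x̄₂) / SE = (77.47 - 73.70) / 3.1293 = 3.77 / 3.1293 = 1.205
p-value = 0.2343

Since p-value > α = 0.1, we fail to reject H₀.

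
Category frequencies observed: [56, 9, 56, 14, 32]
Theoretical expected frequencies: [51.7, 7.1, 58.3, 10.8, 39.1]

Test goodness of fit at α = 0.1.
Chi-square goodness of fit test:
H₀: observed counts match expected distribution
H₁: observed counts differ from expected distribution
df = k - 1 = 4
χ² = Σ(O - E)²/E
   = (56 - 51.7)²/51.7 + (9 - 7.1)²/7.1 + (56 - 58.3)²/58.3 + (14 - 10.8)²/10.8 + (32 - 39.1)²/39.1
   = 0.358 + 0.508 + 0.091 + 0.948 + 1.289
   = 3.19
p-value = 0.5259

Since p-value > α = 0.1, we fail to reject H₀.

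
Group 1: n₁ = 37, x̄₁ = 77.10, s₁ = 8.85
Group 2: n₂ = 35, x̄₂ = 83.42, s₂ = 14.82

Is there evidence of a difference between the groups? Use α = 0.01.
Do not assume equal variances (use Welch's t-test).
Welch's two-sample t-test:
H₀: μ₁ = μ₂
H₁: μ₁ ≠ μ₂
s₁²/n₁ = 8.85²/37 = 2.1168,  s₂²/n₂ = 14.82²/35 = 6.2752
SE = √(s₁²/n₁ + s₂²/n₂) = √(2.1168 + 6.2752) = 2.8969
df (Welch-Satterthwaite) = (s₁²/n₁ + s₂²/n₂)² / [(s₁²/n₁)²/(n₁-1) + (s₂²/n₂)²/(n₂-1)] ≈ 54.91
t = (x̄₁ - x̄₂) / SE = (77.10 - 83.42) / 2.8969 = -6.32 / 2.8969 = -2.182
p-value = 0.0334

Since p-value > α = 0.01, we fail to reject H₀.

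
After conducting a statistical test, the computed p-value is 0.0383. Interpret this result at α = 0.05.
Since p = 0.0383 < α = 0.05, reject H₀.
There is sufficient evidence to reject the null hypothesis; the result is statistically significant at the 0.05 level.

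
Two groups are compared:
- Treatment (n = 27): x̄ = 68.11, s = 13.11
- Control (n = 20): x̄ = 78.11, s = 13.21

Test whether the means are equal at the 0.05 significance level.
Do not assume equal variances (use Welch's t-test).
Welch's two-sample t-test:
H₀: μ₁ = μ₂
H₁: μ₁ ≠ μ₂
s₁²/n₁ = 13.11²/27 = 6.3656,  s₂²/n₂ = 13.21²/20 = 8.7252
SE = √(s₁²/n₁ + s₂²/n₂) = √(6.3656 + 8.7252) = 3.8847
df (Welch-Satterthwaite) = (s₁²/n₁ + s₂²/n₂)² / [(s₁²/n₁)²/(n₁-1) + (s₂²/n₂)²/(n₂-1)] ≈ 40.92
t = (x̄₁ - x̄₂) / SE = (68.11 - 78.11) / 3.8847 = -10.00 / 3.8847 = -2.574
p-value = 0.0138

Since p-value < α = 0.05, we reject H₀.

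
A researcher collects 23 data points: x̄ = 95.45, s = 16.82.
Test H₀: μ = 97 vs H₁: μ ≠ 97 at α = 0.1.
One-sample t-test:
H₀: μ = 97
H₁: μ ≠ 97
df = n - 1 = 22
t = (x̄ - μ₀) / (s/√n) = (95.45 - 97) / (16.82/√23) = -0.442
p-value = 0.6628

Since p-value > α = 0.1, we fail to reject H₀.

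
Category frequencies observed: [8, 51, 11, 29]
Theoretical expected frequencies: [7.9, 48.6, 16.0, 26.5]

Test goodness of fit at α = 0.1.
Chi-square goodness of fit test:
H₀: observed counts match expected distribution
H₁: observed counts differ from expected distribution
df = k - 1 = 3
χ² = Σ(O - E)²/E
   = (8 - 7.9)²/7.9 + (51 - 48.6)²/48.6 + (11 - 16.0)²/16.0 + (29 - 26.5)²/26.5
   = 0.001 + 0.119 + 1.562 + 0.236
   = 1.92
p-value = 0.5896

Since p-value > α = 0.1, we fail to reject H₀.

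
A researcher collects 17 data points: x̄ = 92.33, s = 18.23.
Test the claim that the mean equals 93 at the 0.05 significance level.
One-sample t-test:
H₀: μ = 93
H₁: μ ≠ 93
df = n - 1 = 16
t = (x̄ - μ₀) / (s/√n) = (92.33 - 93) / (18.23/√17) = -0.152
p-value = 0.8814

Since p-value > α = 0.05, we fail to reject H₀.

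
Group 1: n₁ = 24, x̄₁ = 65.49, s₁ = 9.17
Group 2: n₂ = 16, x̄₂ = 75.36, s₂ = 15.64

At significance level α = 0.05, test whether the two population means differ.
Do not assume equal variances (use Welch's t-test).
Welch's two-sample t-test:
H₀: μ₁ = μ₂
H₁: μ₁ ≠ μ₂
s₁²/n₁ = 9.17²/24 = 3.5037,  s₂²/n₂ = 15.64²/16 = 15.2881
SE = √(s₁²/n₁ + s₂²/n₂) = √(3.5037 + 15.2881) = 4.3350
df (Welch-Satterthwaite) = (s₁²/n₁ + s₂²/n₂)² / [(s₁²/n₁)²/(n₁-1) + (s₂²/n₂)²/(n₂-1)] ≈ 21.91
t = (x̄₁ - x̄₂) / SE = (65.49 - 75.36) / 4.3350 = -9.87 / 4.3350 = -2.277
p-value = 0.0329

Since p-value < α = 0.05, we reject H₀.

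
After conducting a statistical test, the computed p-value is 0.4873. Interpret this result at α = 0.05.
Since p = 0.4873 > α = 0.05, fail to reject H₀.
There is insufficient evidence to reject the null hypothesis; the result is not statistically significant at the 0.05 level.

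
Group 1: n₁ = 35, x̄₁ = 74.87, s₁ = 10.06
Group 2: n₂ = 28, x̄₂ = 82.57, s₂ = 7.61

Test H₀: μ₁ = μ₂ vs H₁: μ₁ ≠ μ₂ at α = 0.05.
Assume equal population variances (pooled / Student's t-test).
Student's two-sample t-test (equal variances):
H₀: μ₁ = μ₂
H₁: μ₁ ≠ μ₂
df = n₁ + n₂ - 2 = 61
Pooled variance s_p² = [(n₁-1)s₁² + (n₂-1)s₂²] / (n₁ + n₂ - 2) = [(34)(10.06²) + (27)(7.61²)] / 61 = 82.0418
SE = √(s_p²(1/n₁ + 1/n₂)) = √(82.0418 × (1/35 + 1/28)) = 2.2965
t = (x̄₁ - x̄₂) / SE = (74.87 - 82.57) / 2.2965 = -7.70 / 2.2965 = -3.353
p-value = 0.0014

Since p-value < α = 0.05, we reject H₀.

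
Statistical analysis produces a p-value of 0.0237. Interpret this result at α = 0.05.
Since p = 0.0237 < α = 0.05, reject H₀.
There is sufficient evidence to reject the null hypothesis; the result is statistically significant at the 0.05 level.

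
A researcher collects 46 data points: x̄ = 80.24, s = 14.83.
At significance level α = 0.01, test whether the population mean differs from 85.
One-sample t-test:
H₀: μ = 85
H₁: μ ≠ 85
df = n - 1 = 45
t = (x̄ - μ₀) / (s/√n) = (80.24 - 85) / (14.83/√46) = -2.177
p-value = 0.0348

Since p-value > α = 0.01, we fail to reject H₀.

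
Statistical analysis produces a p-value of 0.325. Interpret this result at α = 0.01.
Since p = 0.325 > α = 0.01, fail to reject H₀.
There is insufficient evidence to reject the null hypothesis; the result is not statistically significant at the 0.01 level.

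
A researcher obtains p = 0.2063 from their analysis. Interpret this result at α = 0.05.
Since p = 0.2063 > α = 0.05, fail to reject H₀.
There is insufficient evidence to reject the null hypothesis; the result is not statistically significant at the 0.05 level.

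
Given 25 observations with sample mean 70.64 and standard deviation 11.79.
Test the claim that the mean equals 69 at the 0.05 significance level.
One-sample t-test:
H₀: μ = 69
H₁: μ ≠ 69
df = n - 1 = 24
t = (x̄ - μ₀) / (s/√n) = (70.64 - 69) / (11.79/√25) = 0.696
p-value = 0.4934

Since p-value > α = 0.05, we fail to reject H₀.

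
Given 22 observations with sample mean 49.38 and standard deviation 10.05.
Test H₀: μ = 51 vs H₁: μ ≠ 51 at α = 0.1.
One-sample t-test:
H₀: μ = 51
H₁: μ ≠ 51
df = n - 1 = 21
t = (x̄ - μ₀) / (s/√n) = (49.38 - 51) / (10.05/√22) = -0.756
p-value = 0.4580

Since p-value > α = 0.1, we fail to reject H₀.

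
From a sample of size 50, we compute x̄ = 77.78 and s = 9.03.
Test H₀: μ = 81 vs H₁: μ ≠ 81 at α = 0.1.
One-sample t-test:
H₀: μ = 81
H₁: μ ≠ 81
df = n - 1 = 49
t = (x̄ - μ₀) / (s/√n) = (77.78 - 81) / (9.03/√50) = -2.521
p-value = 0.0150

Since p-value < α = 0.1, we reject H₀.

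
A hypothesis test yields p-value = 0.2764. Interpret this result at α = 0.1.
Since p = 0.2764 > α = 0.1, fail to reject H₀.
There is insufficient evidence to reject the null hypothesis; the result is not statistically significant at the 0.1 level.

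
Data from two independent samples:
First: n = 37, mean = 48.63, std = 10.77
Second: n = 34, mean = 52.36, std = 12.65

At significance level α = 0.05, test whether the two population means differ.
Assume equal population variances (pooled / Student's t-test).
Student's two-sample t-test (equal variances):
H₀: μ₁ = μ₂
H₁: μ₁ ≠ μ₂
df = n₁ + n₂ - 2 = 69
Pooled variance s_p² = [(n₁-1)s₁² + (n₂-1)s₂²] / (n₁ + n₂ - 2) = [(36)(10.77²) + (33)(12.65²)] / 69 = 137.0505
SE = √(s_p²(1/n₁ + 1/n₂)) = √(137.0505 × (1/37 + 1/34)) = 2.7812
t = (x̄₁ - x̄₂) / SE = (48.63 - 52.36) / 2.7812 = -3.73 / 2.7812 = -1.341
p-value = 0.1843

Since p-value > α = 0.05, we fail to reject H₀.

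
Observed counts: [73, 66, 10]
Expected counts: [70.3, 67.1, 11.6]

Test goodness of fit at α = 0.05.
Chi-square goodness of fit test:
H₀: observed counts match expected distribution
H₁: observed counts differ from expected distribution
df = k - 1 = 2
χ² = Σ(O - E)²/E
   = (73 - 70.3)²/70.3 + (66 - 67.1)²/67.1 + (10 - 11.6)²/11.6
   = 0.104 + 0.018 + 0.221
   = 0.34
p-value = 0.8426

Since p-value > α = 0.05, we fail to reject H₀.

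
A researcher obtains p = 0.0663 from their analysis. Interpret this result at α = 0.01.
Since p = 0.0663 > α = 0.01, fail to reject H₀.
There is insufficient evidence to reject the null hypothesis; the result is not statistically significant at the 0.01 level.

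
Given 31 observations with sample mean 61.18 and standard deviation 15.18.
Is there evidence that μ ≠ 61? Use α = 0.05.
One-sample t-test:
H₀: μ = 61
H₁: μ ≠ 61
df = n - 1 = 30
t = (x̄ - μ₀) / (s/√n) = (61.18 - 61) / (15.18/√31) = 0.066
p-value = 0.9478

Since p-value > α = 0.05, we fail to reject H₀.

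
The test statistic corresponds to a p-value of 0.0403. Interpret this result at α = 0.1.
Since p = 0.0403 < α = 0.1, reject H₀.
There is sufficient evidence to reject the null hypothesis; the result is statistically significant at the 0.1 level.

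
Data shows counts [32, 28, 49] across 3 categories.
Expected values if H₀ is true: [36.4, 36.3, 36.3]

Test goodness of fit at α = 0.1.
Chi-square goodness of fit test:
H₀: observed counts match expected distribution
H₁: observed counts differ from expected distribution
df = k - 1 = 2
χ² = Σ(O - E)²/E
   = (32 - 36.4)²/36.4 + (28 - 36.3)²/36.3 + (49 - 36.3)²/36.3
   = 0.532 + 1.898 + 4.443
   = 6.87
p-value = 0.0322

Since p-value < α = 0.1, we reject H₀.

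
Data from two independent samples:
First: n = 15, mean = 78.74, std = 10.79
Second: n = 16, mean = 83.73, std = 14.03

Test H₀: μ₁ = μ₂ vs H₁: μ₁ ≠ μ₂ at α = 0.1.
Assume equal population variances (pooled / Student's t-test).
Student's two-sample t-test (equal variances):
H₀: μ₁ = μ₂
H₁: μ₁ ≠ μ₂
df = n₁ + n₂ - 2 = 29
Pooled variance s_p² = [(n₁-1)s₁² + (n₂-1)s₂²] / (n₁ + n₂ - 2) = [(14)(10.79²) + (15)(14.03²)] / 29 = 158.0190
SE = √(s_p²(1/n₁ + 1/n₂)) = √(158.0190 × (1/15 + 1/16)) = 4.5178
t = (x̄₁ - x̄₂) / SE = (78.74 - 83.73) / 4.5178 = -4.99 / 4.5178 = -1.105
p-value = 0.2785

Since p-value > α = 0.1, we fail to reject H₀.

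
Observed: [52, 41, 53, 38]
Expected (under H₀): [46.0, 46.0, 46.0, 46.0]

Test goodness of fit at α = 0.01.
Chi-square goodness of fit test:
H₀: observed counts match expected distribution
H₁: observed counts differ from expected distribution
df = k - 1 = 3
χ² = Σ(O - E)²/E
   = (52 - 46.0)²/46.0 + (41 - 46.0)²/46.0 + (53 - 46.0)²/46.0 + (38 - 46.0)²/46.0
   = 0.783 + 0.543 + 1.065 + 1.391
   = 3.78
p-value = 0.2859

Since p-value > α = 0.01, we fail to reject H₀.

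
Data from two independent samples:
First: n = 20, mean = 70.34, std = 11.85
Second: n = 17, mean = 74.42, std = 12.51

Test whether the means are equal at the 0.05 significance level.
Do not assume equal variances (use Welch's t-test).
Welch's two-sample t-test:
H₀: μ₁ = μ₂
H₁: μ₁ ≠ μ₂
s₁²/n₁ = 11.85²/20 = 7.0211,  s₂²/n₂ = 12.51²/17 = 9.2059
SE = √(s₁²/n₁ + s₂²/n₂) = √(7.0211 + 9.2059) = 4.0283
df (Welch-Satterthwaite) = (s₁²/n₁ + s₂²/n₂)² / [(s₁²/n₁)²/(n₁-1) + (s₂²/n₂)²/(n₂-1)] ≈ 33.37
t = (x̄₁ - x̄₂) / SE = (70.34 - 74.42) / 4.0283 = -4.08 / 4.0283 = -1.013
p-value = 0.3184

Since p-value > α = 0.05, we fail to reject H₀.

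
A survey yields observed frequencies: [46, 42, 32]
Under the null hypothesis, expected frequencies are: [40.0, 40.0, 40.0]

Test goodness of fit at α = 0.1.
Chi-square goodness of fit test:
H₀: observed counts match expected distribution
H₁: observed counts differ from expected distribution
df = k - 1 = 2
χ² = Σ(O - E)²/E
   = (46 - 40.0)²/40.0 + (42 - 40.0)²/40.0 + (32 - 40.0)²/40.0
   = 0.900 + 0.100 + 1.600
   = 2.60
p-value = 0.2725

Since p-value > α = 0.1, we fail to reject H₀.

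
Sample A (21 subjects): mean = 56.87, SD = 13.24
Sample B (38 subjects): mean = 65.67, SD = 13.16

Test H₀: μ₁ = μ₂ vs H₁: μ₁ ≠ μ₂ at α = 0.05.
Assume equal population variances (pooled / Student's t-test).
Student's two-sample t-test (equal variances):
H₀: μ₁ = μ₂
H₁: μ₁ ≠ μ₂
df = n₁ + n₂ - 2 = 57
Pooled variance s_p² = [(n₁-1)s₁² + (n₂-1)s₂²] / (n₁ + n₂ - 2) = [(20)(13.24²) + (37)(13.16²)] / 57 = 173.9267
SE = √(s_p²(1/n₁ + 1/n₂)) = √(173.9267 × (1/21 + 1/38)) = 3.5860
t = (x̄₁ - x̄₂) / SE = (56.87 - 65.67) / 3.5860 = -8.80 / 3.5860 = -2.454
p-value = 0.0172

Since p-value < α = 0.05, we reject H₀.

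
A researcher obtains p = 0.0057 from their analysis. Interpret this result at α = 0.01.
Since p = 0.0057 < α = 0.01, reject H₀.
There is sufficient evidence to reject the null hypothesis; the result is statistically significant at the 0.01 level.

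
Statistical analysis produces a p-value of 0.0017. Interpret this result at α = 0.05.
Since p = 0.0017 < α = 0.05, reject H₀.
There is sufficient evidence to reject the null hypothesis; the result is statistically significant at the 0.05 level.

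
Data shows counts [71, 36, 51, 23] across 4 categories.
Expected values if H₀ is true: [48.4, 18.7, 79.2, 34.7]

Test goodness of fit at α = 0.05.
Chi-square goodness of fit test:
H₀: observed counts match expected distribution
H₁: observed counts differ from expected distribution
df = k - 1 = 3
χ² = Σ(O - E)²/E
   = (71 - 48.4)²/48.4 + (36 - 18.7)²/18.7 + (51 - 79.2)²/79.2 + (23 - 34.7)²/34.7
   = 10.553 + 16.005 + 10.041 + 3.945
   = 40.54
p-value < 0.0001

Since p-value < α = 0.05, we reject H₀.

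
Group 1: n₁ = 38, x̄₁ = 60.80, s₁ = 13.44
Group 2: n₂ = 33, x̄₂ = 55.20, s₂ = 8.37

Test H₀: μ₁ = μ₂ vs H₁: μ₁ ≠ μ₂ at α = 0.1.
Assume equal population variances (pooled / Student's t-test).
Student's two-sample t-test (equal variances):
H₀: μ₁ = μ₂
H₁: μ₁ ≠ μ₂
df = n₁ + n₂ - 2 = 69
Pooled variance s_p² = [(n₁-1)s₁² + (n₂-1)s₂²] / (n₁ + n₂ - 2) = [(37)(13.44²) + (32)(8.37²)] / 69 = 129.3517
SE = √(s_p²(1/n₁ + 1/n₂)) = √(129.3517 × (1/38 + 1/33)) = 2.7062
t = (x̄₁ - x̄₂) / SE = (60.80 - 55.20) / 2.7062 = 5.60 / 2.7062 = 2.069
p-value = 0.0423

Since p-value < α = 0.1, we reject H₀.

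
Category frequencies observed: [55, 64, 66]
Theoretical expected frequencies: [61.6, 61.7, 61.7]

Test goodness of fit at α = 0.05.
Chi-square goodness of fit test:
H₀: observed counts match expected distribution
H₁: observed counts differ from expected distribution
df = k - 1 = 2
χ² = Σ(O - E)²/E
   = (55 - 61.6)²/61.6 + (64 - 61.7)²/61.7 + (66 - 61.7)²/61.7
   = 0.707 + 0.086 + 0.300
   = 1.09
p-value = 0.5791

Since p-value > α = 0.05, we fail to reject H₀.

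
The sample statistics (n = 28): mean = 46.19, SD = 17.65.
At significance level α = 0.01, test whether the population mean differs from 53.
One-sample t-test:
H₀: μ = 53
H₁: μ ≠ 53
df = n - 1 = 27
t = (x̄ - μ₀) / (s/√n) = (46.19 - 53) / (17.65/√28) = -2.042
p-value = 0.0511

Since p-value > α = 0.01, we fail to reject H₀.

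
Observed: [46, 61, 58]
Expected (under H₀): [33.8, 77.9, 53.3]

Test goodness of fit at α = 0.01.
Chi-square goodness of fit test:
H₀: observed counts match expected distribution
H₁: observed counts differ from expected distribution
df = k - 1 = 2
χ² = Σ(O - E)²/E
   = (46 - 33.8)²/33.8 + (61 - 77.9)²/77.9 + (58 - 53.3)²/53.3
   = 4.404 + 3.666 + 0.414
   = 8.48
p-value = 0.0144

Since p-value > α = 0.01, we fail to reject H₀.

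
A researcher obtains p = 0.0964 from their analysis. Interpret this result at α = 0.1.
Since p = 0.0964 < α = 0.1, reject H₀.
There is sufficient evidence to reject the null hypothesis; the result is statistically significant at the 0.1 level.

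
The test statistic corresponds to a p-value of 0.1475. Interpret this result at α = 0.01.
Since p = 0.1475 > α = 0.01, fail to reject H₀.
There is insufficient evidence to reject the null hypothesis; the result is not statistically significant at the 0.01 level.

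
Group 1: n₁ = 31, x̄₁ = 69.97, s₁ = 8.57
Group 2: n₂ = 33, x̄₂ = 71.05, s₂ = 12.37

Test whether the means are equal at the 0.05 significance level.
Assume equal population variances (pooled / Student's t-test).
Student's two-sample t-test (equal variances):
H₀: μ₁ = μ₂
H₁: μ₁ ≠ μ₂
df = n₁ + n₂ - 2 = 62
Pooled variance s_p² = [(n₁-1)s₁² + (n₂-1)s₂²] / (n₁ + n₂ - 2) = [(30)(8.57²) + (32)(12.37²)] / 62 = 114.5143
SE = √(s_p²(1/n₁ + 1/n₂)) = √(114.5143 × (1/31 + 1/33)) = 2.6766
t = (x̄₁ - x̄₂) / SE = (69.97 - 71.05) / 2.6766 = -1.08 / 2.6766 = -0.403
p-value = 0.6880

Since p-value > α = 0.05, we fail to reject H₀.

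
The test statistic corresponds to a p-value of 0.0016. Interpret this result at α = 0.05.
Since p = 0.0016 < α = 0.05, reject H₀.
There is sufficient evidence to reject the null hypothesis; the result is statistically significant at the 0.05 level.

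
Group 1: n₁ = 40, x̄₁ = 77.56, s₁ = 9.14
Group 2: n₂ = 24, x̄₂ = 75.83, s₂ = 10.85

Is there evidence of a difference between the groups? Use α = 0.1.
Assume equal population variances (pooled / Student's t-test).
Student's two-sample t-test (equal variances):
H₀: μ₁ = μ₂
H₁: μ₁ ≠ μ₂
df = n₁ + n₂ - 2 = 62
Pooled variance s_p² = [(n₁-1)s₁² + (n₂-1)s₂²] / (n₁ + n₂ - 2) = [(39)(9.14²) + (23)(10.85²)] / 62 = 96.2204
SE = √(s_p²(1/n₁ + 1/n₂)) = √(96.2204 × (1/40 + 1/24)) = 2.5327
t = (x̄₁ - x̄₂) / SE = (77.56 - 75.83) / 2.5327 = 1.73 / 2.5327 = 0.683
p-value = 0.4971

Since p-value > α = 0.1, we fail to reject H₀.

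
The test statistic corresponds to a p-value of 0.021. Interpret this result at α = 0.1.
Since p = 0.021 < α = 0.1, reject H₀.
There is sufficient evidence to reject the null hypothesis; the result is statistically significant at the 0.1 level.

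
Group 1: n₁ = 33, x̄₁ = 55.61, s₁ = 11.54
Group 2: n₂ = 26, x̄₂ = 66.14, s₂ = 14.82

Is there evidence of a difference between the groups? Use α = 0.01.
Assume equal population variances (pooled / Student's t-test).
Student's two-sample t-test (equal variances):
H₀: μ₁ = μ₂
H₁: μ₁ ≠ μ₂
df = n₁ + n₂ - 2 = 57
Pooled variance s_p² = [(n₁-1)s₁² + (n₂-1)s₂²] / (n₁ + n₂ - 2) = [(32)(11.54²) + (25)(14.82²)] / 57 = 171.0930
SE = √(s_p²(1/n₁ + 1/n₂)) = √(171.0930 × (1/33 + 1/26)) = 3.4300
t = (x̄₁ - x̄₂) / SE = (55.61 - 66.14) / 3.4300 = -10.53 / 3.4300 = -3.070
p-value = 0.0033

Since p-value < α = 0.01, we reject H₀.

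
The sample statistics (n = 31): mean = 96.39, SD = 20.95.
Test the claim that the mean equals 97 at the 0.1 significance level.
One-sample t-test:
H₀: μ = 97
H₁: μ ≠ 97
df = n - 1 = 30
t = (x̄ - μ₀) / (s/√n) = (96.39 - 97) / (20.95/√31) = -0.162
p-value = 0.8723

Since p-value > α = 0.1, we fail to reject H₀.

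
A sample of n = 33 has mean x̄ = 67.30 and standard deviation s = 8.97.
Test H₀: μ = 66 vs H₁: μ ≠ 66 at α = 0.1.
One-sample t-test:
H₀: μ = 66
H₁: μ ≠ 66
df = n - 1 = 32
t = (x̄ - μ₀) / (s/√n) = (67.30 - 66) / (8.97/√33) = 0.833
p-value = 0.4113

Since p-value > α = 0.1, we fail to reject H₀.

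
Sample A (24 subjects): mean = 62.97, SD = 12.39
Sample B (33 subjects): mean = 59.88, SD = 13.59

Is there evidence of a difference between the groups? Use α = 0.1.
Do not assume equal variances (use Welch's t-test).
Welch's two-sample t-test:
H₀: μ₁ = μ₂
H₁: μ₁ ≠ μ₂
s₁²/n₁ = 12.39²/24 = 6.3963,  s₂²/n₂ = 13.59²/33 = 5.5966
SE = √(s₁²/n₁ + s₂²/n₂) = √(6.3963 + 5.5966) = 3.4631
df (Welch-Satterthwaite) = (s₁²/n₁ + s₂²/n₂)² / [(s₁²/n₁)²/(n₁-1) + (s₂²/n₂)²/(n₂-1)] ≈ 52.16
t = (x̄₁ - x̄₂) / SE = (62.97 - 59.88) / 3.4631 = 3.09 / 3.4631 = 0.892
p-value = 0.3763

Since p-value > α = 0.1, we fail to reject H₀.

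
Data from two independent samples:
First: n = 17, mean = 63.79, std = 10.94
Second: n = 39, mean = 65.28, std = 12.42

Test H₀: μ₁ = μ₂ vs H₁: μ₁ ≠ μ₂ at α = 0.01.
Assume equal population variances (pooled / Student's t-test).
Student's two-sample t-test (equal variances):
H₀: μ₁ = μ₂
H₁: μ₁ ≠ μ₂
df = n₁ + n₂ - 2 = 54
Pooled variance s_p² = [(n₁-1)s₁² + (n₂-1)s₂²] / (n₁ + n₂ - 2) = [(16)(10.94²) + (38)(12.42²)] / 54 = 144.0126
SE = √(s_p²(1/n₁ + 1/n₂)) = √(144.0126 × (1/17 + 1/39)) = 3.4877
t = (x̄₁ - x̄₂) / SE = (63.79 - 65.28) / 3.4877 = -1.49 / 3.4877 = -0.427
p-value = 0.6709

Since p-value > α = 0.01, we fail to reject H₀.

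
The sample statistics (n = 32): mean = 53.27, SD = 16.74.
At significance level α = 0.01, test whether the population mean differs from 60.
One-sample t-test:
H₀: μ = 60
H₁: μ ≠ 60
df = n - 1 = 31
t = (x̄ - μ₀) / (s/√n) = (53.27 - 60) / (16.74/√32) = -2.274
p-value = 0.0300

Since p-value > α = 0.01, we fail to reject H₀.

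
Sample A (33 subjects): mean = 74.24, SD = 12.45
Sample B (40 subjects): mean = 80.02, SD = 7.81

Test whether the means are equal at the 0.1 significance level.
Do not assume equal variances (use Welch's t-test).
Welch's two-sample t-test:
H₀: μ₁ = μ₂
H₁: μ₁ ≠ μ₂
s₁²/n₁ = 12.45²/33 = 4.6970,  s₂²/n₂ = 7.81²/40 = 1.5249
SE = √(s₁²/n₁ + s₂²/n₂) = √(4.6970 + 1.5249) = 2.4944
df (Welch-Satterthwaite) = (s₁²/n₁ + s₂²/n₂)² / [(s₁²/n₁)²/(n₁-1) + (s₂²/n₂)²/(n₂-1)] ≈ 51.68
t = (x̄₁ - x̄₂) / SE = (74.24 - 80.02) / 2.4944 = -5.78 / 2.4944 = -2.317
p-value = 0.0245

Since p-value < α = 0.1, we reject H₀.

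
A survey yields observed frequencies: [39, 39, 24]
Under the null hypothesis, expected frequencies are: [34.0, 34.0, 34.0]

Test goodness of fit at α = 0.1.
Chi-square goodness of fit test:
H₀: observed counts match expected distribution
H₁: observed counts differ from expected distribution
df = k - 1 = 2
χ² = Σ(O - E)²/E
   = (39 - 34.0)²/34.0 + (39 - 34.0)²/34.0 + (24 - 34.0)²/34.0
   = 0.735 + 0.735 + 2.941
   = 4.41
p-value = 0.1102

Since p-value > α = 0.1, we fail to reject H₀.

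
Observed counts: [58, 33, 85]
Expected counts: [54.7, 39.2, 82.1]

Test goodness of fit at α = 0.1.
Chi-square goodness of fit test:
H₀: observed counts match expected distribution
H₁: observed counts differ from expected distribution
df = k - 1 = 2
χ² = Σ(O - E)²/E
   = (58 - 54.7)²/54.7 + (33 - 39.2)²/39.2 + (85 - 82.1)²/82.1
   = 0.199 + 0.981 + 0.102
   = 1.28
p-value = 0.5267

Since p-value > α = 0.1, we fail to reject H₀.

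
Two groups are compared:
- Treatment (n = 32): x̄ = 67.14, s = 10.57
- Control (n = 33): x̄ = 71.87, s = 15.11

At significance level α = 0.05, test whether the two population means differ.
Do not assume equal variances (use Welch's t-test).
Welch's two-sample t-test:
H₀: μ₁ = μ₂
H₁: μ₁ ≠ μ₂
s₁²/n₁ = 10.57²/32 = 3.4914,  s₂²/n₂ = 15.11²/33 = 6.9185
SE = √(s₁²/n₁ + s₂²/n₂) = √(3.4914 + 6.9185) = 3.2264
df (Welch-Satterthwaite) = (s₁²/n₁ + s₂²/n₂)² / [(s₁²/n₁)²/(n₁-1) + (s₂²/n₂)²/(n₂-1)] ≈ 57.37
t = (x̄₁ - x̄₂) / SE = (67.14 - 71.87) / 3.2264 = -4.73 / 3.2264 = -1.466
p-value = 0.1481

Since p-value > α = 0.05, we fail to reject H₀.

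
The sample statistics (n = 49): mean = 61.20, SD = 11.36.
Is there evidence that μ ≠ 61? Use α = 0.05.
One-sample t-test:
H₀: μ = 61
H₁: μ ≠ 61
df = n - 1 = 48
t = (x̄ - μ₀) / (s/√n) = (61.20 - 61) / (11.36/√49) = 0.123
p-value = 0.9024

Since p-value > α = 0.05, we fail to reject H₀.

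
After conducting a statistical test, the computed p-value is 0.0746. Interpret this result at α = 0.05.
Since p = 0.0746 > α = 0.05, fail to reject H₀.
There is insufficient evidence to reject the null hypothesis; the result is not statistically significant at the 0.05 level.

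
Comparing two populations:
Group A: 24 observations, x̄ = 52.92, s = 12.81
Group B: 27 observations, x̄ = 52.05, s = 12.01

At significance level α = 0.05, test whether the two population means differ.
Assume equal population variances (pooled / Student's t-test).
Student's two-sample t-test (equal variances):
H₀: μ₁ = μ₂
H₁: μ₁ ≠ μ₂
df = n₁ + n₂ - 2 = 49
Pooled variance s_p² = [(n₁-1)s₁² + (n₂-1)s₂²] / (n₁ + n₂ - 2) = [(23)(12.81²) + (26)(12.01²)] / 49 = 153.5603
SE = √(s_p²(1/n₁ + 1/n₂)) = √(153.5603 × (1/24 + 1/27)) = 3.4765
t = (x̄₁ - x̄₂) / SE = (52.92 - 52.05) / 3.4765 = 0.87 / 3.4765 = 0.250
p-value = 0.8034

Since p-value > α = 0.05, we fail to reject H₀.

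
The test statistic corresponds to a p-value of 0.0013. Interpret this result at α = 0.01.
Since p = 0.0013 < α = 0.01, reject H₀.
There is sufficient evidence to reject the null hypothesis; the result is statistically significant at the 0.01 level.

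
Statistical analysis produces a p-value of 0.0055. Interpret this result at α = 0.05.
Since p = 0.0055 < α = 0.05, reject H₀.
There is sufficient evidence to reject the null hypothesis; the result is statistically significant at the 0.05 level.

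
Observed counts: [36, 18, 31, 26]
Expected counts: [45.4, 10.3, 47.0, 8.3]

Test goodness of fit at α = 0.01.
Chi-square goodness of fit test:
H₀: observed counts match expected distribution
H₁: observed counts differ from expected distribution
df = k - 1 = 3
χ² = Σ(O - E)²/E
   = (36 - 45.4)²/45.4 + (18 - 10.3)²/10.3 + (31 - 47.0)²/47.0 + (26 - 8.3)²/8.3
   = 1.946 + 5.756 + 5.447 + 37.746
   = 50.90
p-value < 0.0001

Since p-value < α = 0.01, we reject H₀.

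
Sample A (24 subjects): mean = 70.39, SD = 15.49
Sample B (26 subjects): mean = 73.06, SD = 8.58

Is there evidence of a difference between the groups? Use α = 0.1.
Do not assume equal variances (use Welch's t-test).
Welch's two-sample t-test:
H₀: μ₁ = μ₂
H₁: μ₁ ≠ μ₂
s₁²/n₁ = 15.49²/24 = 9.9975,  s₂²/n₂ = 8.58²/26 = 2.8314
SE = √(s₁²/n₁ + s₂²/n₂) = √(9.9975 + 2.8314) = 3.5817
df (Welch-Satterthwaite) = (s₁²/n₁ + s₂²/n₂)² / [(s₁²/n₁)²/(n₁-1) + (s₂²/n₂)²/(n₂-1)] ≈ 35.27
t = (x̄₁ - x̄₂) / SE = (70.39 - 73.06) / 3.5817 = -2.67 / 3.5817 = -0.745
p-value = 0.4609

Since p-value > α = 0.1, we fail to reject H₀.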